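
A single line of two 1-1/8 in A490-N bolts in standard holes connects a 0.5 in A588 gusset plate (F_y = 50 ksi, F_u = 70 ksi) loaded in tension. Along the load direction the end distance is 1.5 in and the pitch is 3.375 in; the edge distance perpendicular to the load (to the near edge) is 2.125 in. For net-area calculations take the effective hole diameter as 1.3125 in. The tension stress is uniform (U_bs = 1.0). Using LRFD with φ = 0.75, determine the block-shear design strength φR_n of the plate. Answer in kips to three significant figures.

Shear plane L_v = 1.5 + 1·3.375 = 4.875 in; A_gv = 4.875 × 0.5 = 2.438 in².
A_nv = (4.875 − 1.5·1.3125) × 0.5 = 1.453 in².
A_nt = (2.125 − 0.5·1.3125) × 0.5 = 0.7344 in².
0.6 F_u A_nv = 61.03 kips; 0.6 F_y A_gv = 73.12 kips → shear rupture governs the shear term.
R_n = 61.03 + 1.0 × 70 × 0.7344 = 112.4 kips.
Design strength φR_n = 0.75 × 112.4 = 84.3 kips.

84.3 kips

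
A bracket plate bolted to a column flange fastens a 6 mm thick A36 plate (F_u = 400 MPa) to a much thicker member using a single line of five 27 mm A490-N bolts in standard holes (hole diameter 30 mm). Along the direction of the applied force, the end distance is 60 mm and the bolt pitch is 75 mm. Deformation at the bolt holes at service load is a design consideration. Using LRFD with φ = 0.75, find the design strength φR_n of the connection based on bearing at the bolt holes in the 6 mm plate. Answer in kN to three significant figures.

486 kN

Per bolt r_n = 1.2 l_c t F_u ≤ 2.4 d t F_u; upper limit = 2.4 × 27 × 6 × 400 / 1000 = 155.5 kN.
Edge bolt: l_c = 60 − 30/2 = 45 mm → 1.2 × 45 × 6 × 400 / 1000 = 129.6 → r_n = 129.6 kN.
Interior bolts: l_c = 75 − 30 = 45 mm → 1.2 × 45 × 6 × 400 / 1000 = 129.6 → r_n = 129.6 kN.
R_n = 1 × 129.6 + 4 × 129.6 = 648 kN.
Design strength φR_n = 0.75 × 648 = 486 kN.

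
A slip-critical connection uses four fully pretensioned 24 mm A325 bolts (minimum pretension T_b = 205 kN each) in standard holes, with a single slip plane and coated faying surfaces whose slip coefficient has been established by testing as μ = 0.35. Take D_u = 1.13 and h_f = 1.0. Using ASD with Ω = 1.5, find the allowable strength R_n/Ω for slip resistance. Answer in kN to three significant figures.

216 kN

R_n = μ · D_u · h_f · T_b · n_s · n_b = 0.35 × 1.13 × 1.0 × 205 × 1 × 4 = 324.3 kN.
Allowable strength R_n/Ω = 324.3 / 1.5 = 216 kN.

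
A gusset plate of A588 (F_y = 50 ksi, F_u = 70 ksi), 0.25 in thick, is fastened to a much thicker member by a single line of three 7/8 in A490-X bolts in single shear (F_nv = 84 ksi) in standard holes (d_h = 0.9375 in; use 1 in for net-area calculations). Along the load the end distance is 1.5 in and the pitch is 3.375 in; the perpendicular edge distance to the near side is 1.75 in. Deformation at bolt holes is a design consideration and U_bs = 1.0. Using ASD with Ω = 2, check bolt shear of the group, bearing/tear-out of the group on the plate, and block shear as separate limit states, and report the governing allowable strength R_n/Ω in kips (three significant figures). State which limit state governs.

Bolt shear: A_b = π·0.875²/4 = 0.6013 in²; R_n = 84 × 0.6013 × 3 × 1 = 151.5 kips → 151.5 / 2 = 75.8 kips.
Bearing: edge l_c = 1.031, r_n = 21.66 kips; interior l_c = 2.438, r_n = 36.75 kips; R_n = 21.66 + 2·36.75 = 95.16 kips → 47.6 kips.
Block shear: A_gv = 2.062, A_nv = 1.438, A_nt = 0.3125 in²; R_n = min(0.6F_uA_nv, 0.6F_yA_gv) + U_bs·F_u·A_nt = 82.25 kips → 41.1 kips.
Block shear governs: 41.1 kips.

41.1 kips (block shear governs)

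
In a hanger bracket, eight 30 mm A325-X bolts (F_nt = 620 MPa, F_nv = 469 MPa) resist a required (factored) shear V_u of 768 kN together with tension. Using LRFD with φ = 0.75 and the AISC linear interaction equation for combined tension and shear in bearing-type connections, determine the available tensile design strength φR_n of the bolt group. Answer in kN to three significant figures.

2400 kN

A_b = π·30²/4 = 706.9 mm²; f_rv = 768 × 1000 / (8 × 706.9) = 135.8 MPa.
F'_nt = 1.3 F_nt − (F_nt / φF_nv) f_rv = 1.3·620 − (620/(0.75·469))·135.8 = 566.6 MPa, capped at F_nt → F'_nt = 566.6 MPa.
R_n = F'_nt · A_b · n = 566.6 × 706.9 × 8 / 1000 = 3204 kN.
Design strength φR_n = 0.75 × 3204 = 2400 kN.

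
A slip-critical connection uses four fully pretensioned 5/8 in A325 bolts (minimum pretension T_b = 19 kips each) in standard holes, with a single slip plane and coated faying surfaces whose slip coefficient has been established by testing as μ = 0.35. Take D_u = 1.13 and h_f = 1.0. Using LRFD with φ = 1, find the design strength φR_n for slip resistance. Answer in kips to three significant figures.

30.1 kips

R_n = μ · D_u · h_f · T_b · n_s · n_b = 0.35 × 1.13 × 1.0 × 19 × 1 × 4 = 30.06 kips.
Design strength φR_n = 1 × 30.06 = 30.1 kips.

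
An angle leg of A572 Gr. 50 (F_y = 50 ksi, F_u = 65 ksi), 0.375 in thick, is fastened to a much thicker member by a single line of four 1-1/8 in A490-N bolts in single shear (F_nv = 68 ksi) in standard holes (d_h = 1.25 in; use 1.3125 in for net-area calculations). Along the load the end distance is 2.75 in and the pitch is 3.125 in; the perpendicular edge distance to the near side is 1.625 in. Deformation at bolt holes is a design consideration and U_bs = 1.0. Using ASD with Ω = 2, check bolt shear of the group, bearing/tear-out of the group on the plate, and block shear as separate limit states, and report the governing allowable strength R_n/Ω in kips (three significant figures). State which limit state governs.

66.9 kips (block shear governs)

Bolt shear: A_b = π·1.125²/4 = 0.994 in²; R_n = 68 × 0.994 × 4 × 1 = 270.4 kips → 270.4 / 2 = 135 kips.
Bearing: edge l_c = 2.125, r_n = 62.16 kips; interior l_c = 1.875, r_n = 54.84 kips; R_n = 62.16 + 3·54.84 = 226.7 kips → 113 kips.
Block shear: A_gv = 4.547, A_nv = 2.824, A_nt = 0.3633 in²; R_n = min(0.6F_uA_nv, 0.6F_yA_gv) + U_bs·F_u·A_nt = 133.8 kips → 66.9 kips.
Block shear governs: 66.9 kips.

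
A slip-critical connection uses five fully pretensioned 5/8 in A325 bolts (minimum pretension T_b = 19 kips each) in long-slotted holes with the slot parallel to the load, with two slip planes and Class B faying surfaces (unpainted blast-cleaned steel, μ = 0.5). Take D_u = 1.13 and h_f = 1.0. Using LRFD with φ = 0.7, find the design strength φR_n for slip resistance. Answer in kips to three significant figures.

R_n = μ · D_u · h_f · T_b · n_s · n_b = 0.5 × 1.13 × 1.0 × 19 × 2 × 5 = 107.3 kips.
Design strength φR_n = 0.7 × 107.3 = 75.1 kips.

75.1 kips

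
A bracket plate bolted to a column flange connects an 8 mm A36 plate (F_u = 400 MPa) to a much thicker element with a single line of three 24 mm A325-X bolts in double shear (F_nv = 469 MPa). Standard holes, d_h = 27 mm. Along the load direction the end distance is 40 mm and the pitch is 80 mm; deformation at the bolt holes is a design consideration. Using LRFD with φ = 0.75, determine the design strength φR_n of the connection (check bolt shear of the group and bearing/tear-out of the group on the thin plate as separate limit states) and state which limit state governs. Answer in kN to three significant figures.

353 kN (bearing governs)

Bolt shear: A_b = π·24²/4 = 452.4 mm²; R_n = 469 × 452.4 × 3 × 2 / 1000 = 1273 kN → 0.75 × 1273 = 955 kN.
Bearing (1.2 l_c t F_u ≤ 2.4 d t F_u): upper limit = 2.4·24·8·400 / 1000 = 184.3 kN.
  Edge l_c = 40 − 27/2 = 26.5 → r_n = 101.8 kN; interior l_c = 80 − 27 = 53 → r_n = 184.3 kN.
  R_n,bearing = 1·101.8 + 2·184.3 = 470.4 kN → 0.75 × 470.4 = 353 kN.
Bearing governs: 353 kN.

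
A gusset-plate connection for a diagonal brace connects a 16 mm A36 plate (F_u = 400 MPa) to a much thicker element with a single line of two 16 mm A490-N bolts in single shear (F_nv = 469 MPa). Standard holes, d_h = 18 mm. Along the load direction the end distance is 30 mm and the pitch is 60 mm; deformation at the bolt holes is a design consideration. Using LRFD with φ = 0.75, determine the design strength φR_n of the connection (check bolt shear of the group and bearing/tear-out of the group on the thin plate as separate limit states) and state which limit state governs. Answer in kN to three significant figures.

Bolt shear: A_b = π·16²/4 = 201.1 mm²; R_n = 469 × 201.1 × 2 × 1 / 1000 = 188.6 kN → 0.75 × 188.6 = 141 kN.
Bearing (1.2 l_c t F_u ≤ 2.4 d t F_u): upper limit = 2.4·16·16·400 / 1000 = 245.8 kN.
  Edge l_c = 30 − 18/2 = 21 → r_n = 161.3 kN; interior l_c = 60 − 18 = 42 → r_n = 245.8 kN.
  R_n,bearing = 1·161.3 + 1·245.8 = 407 kN → 0.75 × 407 = 305 kN.
Bolt shear governs: 141 kN.

141 kN (bolt shear governs)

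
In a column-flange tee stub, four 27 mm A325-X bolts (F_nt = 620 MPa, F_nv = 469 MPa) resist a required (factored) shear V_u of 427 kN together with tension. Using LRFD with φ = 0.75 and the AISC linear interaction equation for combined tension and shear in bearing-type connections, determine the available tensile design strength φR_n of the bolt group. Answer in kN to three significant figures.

A_b = π·27²/4 = 572.6 mm²; f_rv = 427 × 1000 / (4 × 572.6) = 186.4 MPa.
F'_nt = 1.3 F_nt − (F_nt / φF_nv) f_rv = 1.3·620 − (620/(0.75·469))·186.4 = 477.4 MPa, capped at F_nt → F'_nt = 477.4 MPa.
R_n = F'_nt · A_b · n = 477.4 × 572.6 × 4 / 1000 = 1093 kN.
Design strength φR_n = 0.75 × 1093 = 820 kN.

820 kN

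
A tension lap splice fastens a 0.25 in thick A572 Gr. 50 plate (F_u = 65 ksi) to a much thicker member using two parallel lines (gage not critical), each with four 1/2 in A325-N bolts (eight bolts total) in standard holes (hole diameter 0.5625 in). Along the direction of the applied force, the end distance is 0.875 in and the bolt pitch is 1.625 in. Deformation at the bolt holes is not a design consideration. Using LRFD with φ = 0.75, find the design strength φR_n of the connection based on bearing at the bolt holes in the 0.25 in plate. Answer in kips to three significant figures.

131 kips

Per bolt r_n = 1.5 l_c t F_u ≤ 3.0 d t F_u; upper limit = 3.0 × 0.5 × 0.25 × 65 = 24.38 kips.
Edge bolt: l_c = 0.875 − 0.5625/2 = 0.5938 in → 1.5 × 0.5938 × 0.25 × 65 = 14.47 → r_n = 14.47 kips.
Interior bolts: l_c = 1.625 − 0.5625 = 1.062 in → 1.5 × 1.062 × 0.25 × 65 = 25.9 → r_n = 24.38 kips.
R_n = 2 × 14.47 + 6 × 24.38 = 175.2 kips.
Design strength φR_n = 0.75 × 175.2 = 131 kips.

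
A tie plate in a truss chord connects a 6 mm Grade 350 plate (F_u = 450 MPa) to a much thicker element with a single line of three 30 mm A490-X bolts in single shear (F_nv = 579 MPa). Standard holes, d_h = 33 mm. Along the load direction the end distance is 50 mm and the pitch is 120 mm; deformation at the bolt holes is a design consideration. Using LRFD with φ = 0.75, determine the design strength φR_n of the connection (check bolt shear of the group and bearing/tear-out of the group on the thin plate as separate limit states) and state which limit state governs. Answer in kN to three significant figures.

Bolt shear: A_b = π·30²/4 = 706.9 mm²; R_n = 579 × 706.9 × 3 × 1 / 1000 = 1228 kN → 0.75 × 1228 = 921 kN.
Bearing (1.2 l_c t F_u ≤ 2.4 d t F_u): upper limit = 2.4·30·6·450 / 1000 = 194.4 kN.
  Edge l_c = 50 − 33/2 = 33.5 → r_n = 108.5 kN; interior l_c = 120 − 33 = 87 → r_n = 194.4 kN.
  R_n,bearing = 1·108.5 + 2·194.4 = 497.3 kN → 0.75 × 497.3 = 373 kN.
Bearing governs: 373 kN.

373 kN (bearing governs)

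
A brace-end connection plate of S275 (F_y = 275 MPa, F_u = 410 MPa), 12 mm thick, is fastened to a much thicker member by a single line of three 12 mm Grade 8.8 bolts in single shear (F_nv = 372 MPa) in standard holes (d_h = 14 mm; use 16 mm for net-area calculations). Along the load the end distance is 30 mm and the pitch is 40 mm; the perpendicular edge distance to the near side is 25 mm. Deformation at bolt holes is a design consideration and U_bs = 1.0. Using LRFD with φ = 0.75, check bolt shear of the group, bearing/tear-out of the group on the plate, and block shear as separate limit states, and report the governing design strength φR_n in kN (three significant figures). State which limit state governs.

Bolt shear: A_b = π·12²/4 = 113.1 mm²; R_n = 372 × 113.1 × 3 × 1 / 1000 = 126.2 kN → 0.75 × 126.2 = 94.7 kN.
Bearing: edge l_c = 23, r_n = 135.8 kN; interior l_c = 26, r_n = 141.7 kN; R_n = 135.8 + 2·141.7 = 419.2 kN → 314 kN.
Block shear: A_gv = 1320, A_nv = 840, A_nt = 204 mm²; R_n = min(0.6F_uA_nv, 0.6F_yA_gv) + U_bs·F_u·A_nt = 290.3 kN → 218 kN.
Bolt shear governs: 94.7 kN.

94.7 kN (bolt shear governs)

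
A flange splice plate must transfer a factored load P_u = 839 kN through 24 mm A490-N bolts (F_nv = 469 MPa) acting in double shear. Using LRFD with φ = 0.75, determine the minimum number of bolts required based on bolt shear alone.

3 bolts

A_b = π·24²/4 = 452.4 mm².
Per-bolt design strength φR_n = 0.75 × 469 × 452.4 × 2 / 1000 = 318.3 kN.
n ≥ 839 / 318.3 = 2.636 → use 3 bolts.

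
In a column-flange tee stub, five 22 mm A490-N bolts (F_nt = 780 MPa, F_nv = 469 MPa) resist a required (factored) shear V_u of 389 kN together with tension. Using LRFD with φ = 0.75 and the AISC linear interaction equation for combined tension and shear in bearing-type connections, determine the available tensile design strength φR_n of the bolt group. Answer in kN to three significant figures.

799 kN

A_b = π·22²/4 = 380.1 mm²; f_rv = 389 × 1000 / (5 × 380.1) = 204.7 MPa.
F'_nt = 1.3 F_nt − (F_nt / φF_nv) f_rv = 1.3·780 − (780/(0.75·469))·204.7 = 560.2 MPa, capped at F_nt → F'_nt = 560.2 MPa.
R_n = F'_nt · A_b · n = 560.2 × 380.1 × 5 / 1000 = 1065 kN.
Design strength φR_n = 0.75 × 1065 = 799 kN.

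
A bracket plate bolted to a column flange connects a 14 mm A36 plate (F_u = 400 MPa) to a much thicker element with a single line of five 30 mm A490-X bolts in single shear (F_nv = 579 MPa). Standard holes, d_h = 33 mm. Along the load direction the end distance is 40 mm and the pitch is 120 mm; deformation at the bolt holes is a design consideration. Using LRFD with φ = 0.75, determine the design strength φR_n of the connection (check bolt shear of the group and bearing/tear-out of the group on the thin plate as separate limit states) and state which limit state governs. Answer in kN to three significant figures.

1330 kN (bearing governs)

Bolt shear: A_b = π·30²/4 = 706.9 mm²; R_n = 579 × 706.9 × 5 × 1 / 1000 = 2046 kN → 0.75 × 2046 = 1530 kN.
Bearing (1.2 l_c t F_u ≤ 2.4 d t F_u): upper limit = 2.4·30·14·400 / 1000 = 403.2 kN.
  Edge l_c = 40 − 33/2 = 23.5 → r_n = 157.9 kN; interior l_c = 120 − 33 = 87 → r_n = 403.2 kN.
  R_n,bearing = 1·157.9 + 4·403.2 = 1771 kN → 0.75 × 1771 = 1330 kN.
Bearing governs: 1330 kN.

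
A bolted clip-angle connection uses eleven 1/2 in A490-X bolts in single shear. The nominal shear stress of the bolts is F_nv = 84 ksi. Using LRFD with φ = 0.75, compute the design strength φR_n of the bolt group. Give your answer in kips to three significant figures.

A_b = π × 0.5² / 4 = 0.1963 in².
R_n = F_nv · A_b · n · n_s = 84 × 0.1963 × 11 × 1 = 181.4 kips.
Design strength φR_n = 0.75 × 181.4 = 136 kips.

136 kips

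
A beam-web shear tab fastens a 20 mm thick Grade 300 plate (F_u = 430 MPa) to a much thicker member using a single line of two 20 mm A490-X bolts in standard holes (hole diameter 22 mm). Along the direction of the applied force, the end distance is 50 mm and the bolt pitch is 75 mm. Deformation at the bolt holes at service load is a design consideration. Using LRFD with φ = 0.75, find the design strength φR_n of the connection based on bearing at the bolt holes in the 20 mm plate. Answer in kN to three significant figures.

611 kN

Per bolt r_n = 1.2 l_c t F_u ≤ 2.4 d t F_u; upper limit = 2.4 × 20 × 20 × 430 / 1000 = 412.8 kN.
Edge bolt: l_c = 50 − 22/2 = 39 mm → 1.2 × 39 × 20 × 430 / 1000 = 402.5 → r_n = 402.5 kN.
Interior bolts: l_c = 75 − 22 = 53 mm → 1.2 × 53 × 20 × 430 / 1000 = 547 → r_n = 412.8 kN.
R_n = 1 × 402.5 + 1 × 412.8 = 815.3 kN.
Design strength φR_n = 0.75 × 815.3 = 611 kN.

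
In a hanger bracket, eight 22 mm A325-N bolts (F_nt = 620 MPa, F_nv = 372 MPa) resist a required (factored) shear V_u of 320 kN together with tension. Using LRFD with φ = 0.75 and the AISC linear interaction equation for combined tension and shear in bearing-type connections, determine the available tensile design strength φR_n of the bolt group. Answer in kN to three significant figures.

1300 kN

A_b = π·22²/4 = 380.1 mm²; f_rv = 320 × 1000 / (8 × 380.1) = 105.2 MPa.
F'_nt = 1.3 F_nt − (F_nt / φF_nv) f_rv = 1.3·620 − (620/(0.75·372))·105.2 = 572.2 MPa, capped at F_nt → F'_nt = 572.2 MPa.
R_n = F'_nt · A_b · n = 572.2 × 380.1 × 8 / 1000 = 1740 kN.
Design strength φR_n = 0.75 × 1740 = 1300 kN.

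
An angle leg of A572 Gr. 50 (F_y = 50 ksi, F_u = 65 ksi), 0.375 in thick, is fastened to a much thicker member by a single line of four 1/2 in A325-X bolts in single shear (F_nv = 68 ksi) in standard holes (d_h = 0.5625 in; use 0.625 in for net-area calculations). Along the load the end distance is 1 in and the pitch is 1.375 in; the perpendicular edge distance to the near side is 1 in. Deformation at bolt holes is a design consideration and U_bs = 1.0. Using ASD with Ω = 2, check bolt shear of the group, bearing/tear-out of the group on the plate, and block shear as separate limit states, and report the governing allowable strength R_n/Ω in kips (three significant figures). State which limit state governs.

26.7 kips (bolt shear governs)

Bolt shear: A_b = π·0.5²/4 = 0.1963 in²; R_n = 68 × 0.1963 × 4 × 1 = 53.41 kips → 53.41 / 2 = 26.7 kips.
Bearing: edge l_c = 0.7188, r_n = 21.02 kips; interior l_c = 0.8125, r_n = 23.77 kips; R_n = 21.02 + 3·23.77 = 92.32 kips → 46.2 kips.
Block shear: A_gv = 1.922, A_nv = 1.102, A_nt = 0.2578 in²; R_n = min(0.6F_uA_nv, 0.6F_yA_gv) + U_bs·F_u·A_nt = 59.72 kips → 29.9 kips.
Bolt shear governs: 26.7 kips.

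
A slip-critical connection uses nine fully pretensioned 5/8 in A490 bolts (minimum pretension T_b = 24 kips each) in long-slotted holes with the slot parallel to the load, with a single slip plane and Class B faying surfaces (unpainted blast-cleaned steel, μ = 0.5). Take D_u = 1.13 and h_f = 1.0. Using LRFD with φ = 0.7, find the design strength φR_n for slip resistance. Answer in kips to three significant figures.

R_n = μ · D_u · h_f · T_b · n_s · n_b = 0.5 × 1.13 × 1.0 × 24 × 1 × 9 = 122 kips.
Design strength φR_n = 0.7 × 122 = 85.4 kips.

85.4 kips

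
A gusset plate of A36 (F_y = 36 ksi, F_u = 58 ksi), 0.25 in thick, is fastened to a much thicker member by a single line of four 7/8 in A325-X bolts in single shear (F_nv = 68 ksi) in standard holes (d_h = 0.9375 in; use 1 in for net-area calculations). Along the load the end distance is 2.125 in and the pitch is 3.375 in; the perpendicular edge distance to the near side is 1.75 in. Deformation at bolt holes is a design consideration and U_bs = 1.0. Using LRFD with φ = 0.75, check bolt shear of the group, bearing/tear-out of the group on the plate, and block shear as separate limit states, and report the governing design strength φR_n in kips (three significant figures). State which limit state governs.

63.2 kips (block shear governs)

Bolt shear: A_b = π·0.875²/4 = 0.6013 in²; R_n = 68 × 0.6013 × 4 × 1 = 163.6 kips → 0.75 × 163.6 = 123 kips.
Bearing: edge l_c = 1.656, r_n = 28.82 kips; interior l_c = 2.438, r_n = 30.45 kips; R_n = 28.82 + 3·30.45 = 120.2 kips → 90.1 kips.
Block shear: A_gv = 3.062, A_nv = 2.188, A_nt = 0.3125 in²; R_n = min(0.6F_uA_nv, 0.6F_yA_gv) + U_bs·F_u·A_nt = 84.27 kips → 63.2 kips.
Block shear governs: 63.2 kips.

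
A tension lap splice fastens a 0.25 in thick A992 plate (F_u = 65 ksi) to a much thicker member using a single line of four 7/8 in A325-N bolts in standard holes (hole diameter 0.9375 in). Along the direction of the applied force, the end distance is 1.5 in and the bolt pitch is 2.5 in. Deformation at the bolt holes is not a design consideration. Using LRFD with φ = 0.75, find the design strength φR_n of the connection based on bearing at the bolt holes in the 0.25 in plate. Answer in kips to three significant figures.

Per bolt r_n = 1.5 l_c t F_u ≤ 3.0 d t F_u; upper limit = 3.0 × 0.875 × 0.25 × 65 = 42.66 kips.
Edge bolt: l_c = 1.5 − 0.9375/2 = 1.031 in → 1.5 × 1.031 × 0.25 × 65 = 25.14 → r_n = 25.14 kips.
Interior bolts: l_c = 2.5 − 0.9375 = 1.562 in → 1.5 × 1.562 × 0.25 × 65 = 38.09 → r_n = 38.09 kips.
R_n = 1 × 25.14 + 3 × 38.09 = 139.4 kips.
Design strength φR_n = 0.75 × 139.4 = 105 kips.

105 kips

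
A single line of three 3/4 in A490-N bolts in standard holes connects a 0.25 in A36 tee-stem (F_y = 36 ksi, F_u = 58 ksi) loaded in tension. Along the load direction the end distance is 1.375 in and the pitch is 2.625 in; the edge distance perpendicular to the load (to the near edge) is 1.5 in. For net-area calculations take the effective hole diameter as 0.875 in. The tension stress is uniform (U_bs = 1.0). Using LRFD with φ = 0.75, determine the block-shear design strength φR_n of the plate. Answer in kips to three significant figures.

Shear plane L_v = 1.375 + 2·2.625 = 6.625 in; A_gv = 6.625 × 0.25 = 1.656 in².
A_nv = (6.625 − 2.5·0.875) × 0.25 = 1.109 in².
A_nt = (1.5 − 0.5·0.875) × 0.25 = 0.2656 in².
0.6 F_u A_nv = 38.61 kips; 0.6 F_y A_gv = 35.77 kips → shear yielding governs the shear term.
R_n = 35.77 + 1.0 × 58 × 0.2656 = 51.18 kips.
Design strength φR_n = 0.75 × 51.18 = 38.4 kips.

38.4 kips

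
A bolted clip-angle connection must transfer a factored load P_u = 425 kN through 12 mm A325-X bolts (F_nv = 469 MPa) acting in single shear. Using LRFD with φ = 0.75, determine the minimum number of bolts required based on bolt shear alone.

A_b = π·12²/4 = 113.1 mm².
Per-bolt design strength φR_n = 0.75 × 469 × 113.1 × 1 / 1000 = 39.78 kN.
n ≥ 425 / 39.78 = 10.68 → use 11 bolts.

11 bolts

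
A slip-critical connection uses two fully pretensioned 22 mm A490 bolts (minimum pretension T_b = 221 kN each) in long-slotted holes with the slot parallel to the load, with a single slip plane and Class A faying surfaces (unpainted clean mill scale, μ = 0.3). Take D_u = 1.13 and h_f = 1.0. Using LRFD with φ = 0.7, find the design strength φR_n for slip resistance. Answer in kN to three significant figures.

105 kN

R_n = μ · D_u · h_f · T_b · n_s · n_b = 0.3 × 1.13 × 1.0 × 221 × 1 × 2 = 149.8 kN.
Design strength φR_n = 0.7 × 149.8 = 105 kN.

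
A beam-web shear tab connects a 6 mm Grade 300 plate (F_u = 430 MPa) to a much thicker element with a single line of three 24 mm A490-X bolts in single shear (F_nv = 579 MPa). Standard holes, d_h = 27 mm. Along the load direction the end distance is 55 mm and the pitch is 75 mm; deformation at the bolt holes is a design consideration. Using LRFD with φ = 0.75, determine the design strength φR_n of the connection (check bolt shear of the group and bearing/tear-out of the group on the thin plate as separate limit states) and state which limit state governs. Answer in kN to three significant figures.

319 kN (bearing governs)

Bolt shear: A_b = π·24²/4 = 452.4 mm²; R_n = 579 × 452.4 × 3 × 1 / 1000 = 785.8 kN → 0.75 × 785.8 = 589 kN.
Bearing (1.2 l_c t F_u ≤ 2.4 d t F_u): upper limit = 2.4·24·6·430 / 1000 = 148.6 kN.
  Edge l_c = 55 − 27/2 = 41.5 → r_n = 128.5 kN; interior l_c = 75 − 27 = 48 → r_n = 148.6 kN.
  R_n,bearing = 1·128.5 + 2·148.6 = 425.7 kN → 0.75 × 425.7 = 319 kN.
Bearing governs: 319 kN.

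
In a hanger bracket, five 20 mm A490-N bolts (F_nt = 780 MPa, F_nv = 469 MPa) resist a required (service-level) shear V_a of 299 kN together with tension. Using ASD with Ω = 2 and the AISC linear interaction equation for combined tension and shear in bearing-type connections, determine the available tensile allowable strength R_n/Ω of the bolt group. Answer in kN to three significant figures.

A_b = π·20²/4 = 314.2 mm²; f_rv = 299 × 1000 / (5 × 314.2) = 190.3 MPa.
F'_nt = 1.3 F_nt − (Ω F_nt / F_nv) f_rv = 1.3·780 − (2·780/469)·190.3 = 380.9 MPa, capped at F_nt → F'_nt = 380.9 MPa.
R_n = F'_nt · A_b · n = 380.9 × 314.2 × 5 / 1000 = 598.2 kN.
Allowable strength R_n/Ω = 598.2 / 2 = 299 kN.

299 kN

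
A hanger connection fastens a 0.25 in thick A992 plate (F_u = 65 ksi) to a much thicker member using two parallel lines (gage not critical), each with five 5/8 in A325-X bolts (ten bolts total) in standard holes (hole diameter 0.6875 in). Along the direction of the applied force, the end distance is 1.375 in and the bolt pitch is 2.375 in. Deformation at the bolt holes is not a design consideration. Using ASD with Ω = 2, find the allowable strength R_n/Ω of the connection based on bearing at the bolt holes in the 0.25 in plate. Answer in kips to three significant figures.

147 kips

Per bolt r_n = 1.5 l_c t F_u ≤ 3.0 d t F_u; upper limit = 3.0 × 0.625 × 0.25 × 65 = 30.47 kips.
Edge bolt: l_c = 1.375 − 0.6875/2 = 1.031 in → 1.5 × 1.031 × 0.25 × 65 = 25.14 → r_n = 25.14 kips.
Interior bolts: l_c = 2.375 − 0.6875 = 1.688 in → 1.5 × 1.688 × 0.25 × 65 = 41.13 → r_n = 30.47 kips.
R_n = 2 × 25.14 + 8 × 30.47 = 294 kips.
Allowable strength R_n/Ω = 294 / 2 = 147 kips.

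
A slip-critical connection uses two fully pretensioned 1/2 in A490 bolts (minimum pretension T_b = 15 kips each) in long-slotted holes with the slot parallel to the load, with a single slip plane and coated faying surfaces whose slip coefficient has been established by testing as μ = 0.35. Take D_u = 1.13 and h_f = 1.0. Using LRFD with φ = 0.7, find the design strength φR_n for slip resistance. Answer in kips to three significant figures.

R_n = μ · D_u · h_f · T_b · n_s · n_b = 0.35 × 1.13 × 1.0 × 15 × 1 × 2 = 11.86 kips.
Design strength φR_n = 0.7 × 11.86 = 8.31 kips.

8.31 kips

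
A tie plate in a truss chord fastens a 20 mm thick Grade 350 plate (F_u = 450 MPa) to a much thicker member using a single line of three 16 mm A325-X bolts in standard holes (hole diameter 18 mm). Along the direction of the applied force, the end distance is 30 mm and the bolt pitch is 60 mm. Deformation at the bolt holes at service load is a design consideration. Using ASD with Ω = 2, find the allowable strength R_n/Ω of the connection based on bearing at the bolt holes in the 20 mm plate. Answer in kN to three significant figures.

Per bolt r_n = 1.2 l_c t F_u ≤ 2.4 d t F_u; upper limit = 2.4 × 16 × 20 × 450 / 1000 = 345.6 kN.
Edge bolt: l_c = 30 − 18/2 = 21 mm → 1.2 × 21 × 20 × 450 / 1000 = 226.8 → r_n = 226.8 kN.
Interior bolts: l_c = 60 − 18 = 42 mm → 1.2 × 42 × 20 × 450 / 1000 = 453.6 → r_n = 345.6 kN.
R_n = 1 × 226.8 + 2 × 345.6 = 918 kN.
Allowable strength R_n/Ω = 918 / 2 = 459 kN.

459 kN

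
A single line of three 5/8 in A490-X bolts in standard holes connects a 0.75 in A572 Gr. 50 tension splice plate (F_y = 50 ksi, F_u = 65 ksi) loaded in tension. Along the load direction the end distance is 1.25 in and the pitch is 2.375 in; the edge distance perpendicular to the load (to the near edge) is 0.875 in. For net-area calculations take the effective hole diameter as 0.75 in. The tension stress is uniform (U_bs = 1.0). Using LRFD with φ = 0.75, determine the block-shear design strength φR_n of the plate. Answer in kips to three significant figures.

Shear plane L_v = 1.25 + 2·2.375 = 6 in; A_gv = 6 × 0.75 = 4.5 in².
A_nv = (6 − 2.5·0.75) × 0.75 = 3.094 in².
A_nt = (0.875 − 0.5·0.75) × 0.75 = 0.375 in².
0.6 F_u A_nv = 120.7 kips; 0.6 F_y A_gv = 135 kips → shear rupture governs the shear term.
R_n = 120.7 + 1.0 × 65 × 0.375 = 145 kips.
Design strength φR_n = 0.75 × 145 = 109 kips.

109 kips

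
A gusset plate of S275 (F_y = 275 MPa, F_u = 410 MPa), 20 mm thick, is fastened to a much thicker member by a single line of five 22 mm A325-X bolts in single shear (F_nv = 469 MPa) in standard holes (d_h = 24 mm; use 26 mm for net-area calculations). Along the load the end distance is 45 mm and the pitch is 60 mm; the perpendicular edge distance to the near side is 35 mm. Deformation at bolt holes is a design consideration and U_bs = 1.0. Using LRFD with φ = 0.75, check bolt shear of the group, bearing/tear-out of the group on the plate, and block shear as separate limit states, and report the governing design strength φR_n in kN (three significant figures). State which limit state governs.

669 kN (bolt shear governs)

Bolt shear: A_b = π·22²/4 = 380.1 mm²; R_n = 469 × 380.1 × 5 × 1 / 1000 = 891.4 kN → 0.75 × 891.4 = 669 kN.
Bearing: edge l_c = 33, r_n = 324.7 kN; interior l_c = 36, r_n = 354.2 kN; R_n = 324.7 + 4·354.2 = 1742 kN → 1310 kN.
Block shear: A_gv = 5700, A_nv = 3360, A_nt = 440 mm²; R_n = min(0.6F_uA_nv, 0.6F_yA_gv) + U_bs·F_u·A_nt = 1007 kN → 755 kN.
Bolt shear governs: 669 kN.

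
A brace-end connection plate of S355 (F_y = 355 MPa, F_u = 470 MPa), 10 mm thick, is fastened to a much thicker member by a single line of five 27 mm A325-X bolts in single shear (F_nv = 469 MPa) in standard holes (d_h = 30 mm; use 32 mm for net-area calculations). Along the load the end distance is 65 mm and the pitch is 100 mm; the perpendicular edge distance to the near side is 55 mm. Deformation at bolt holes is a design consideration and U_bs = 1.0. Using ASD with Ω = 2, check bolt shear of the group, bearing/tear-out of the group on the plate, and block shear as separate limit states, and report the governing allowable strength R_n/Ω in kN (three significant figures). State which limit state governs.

544 kN (block shear governs)

Bolt shear: A_b = π·27²/4 = 572.6 mm²; R_n = 469 × 572.6 × 5 × 1 / 1000 = 1343 kN → 1343 / 2 = 671 kN.
Bearing: edge l_c = 50, r_n = 282 kN; interior l_c = 70, r_n = 304.6 kN; R_n = 282 + 4·304.6 = 1500 kN → 750 kN.
Block shear: A_gv = 4650, A_nv = 3210, A_nt = 390 mm²; R_n = min(0.6F_uA_nv, 0.6F_yA_gv) + U_bs·F_u·A_nt = 1089 kN → 544 kN.
Block shear governs: 544 kN.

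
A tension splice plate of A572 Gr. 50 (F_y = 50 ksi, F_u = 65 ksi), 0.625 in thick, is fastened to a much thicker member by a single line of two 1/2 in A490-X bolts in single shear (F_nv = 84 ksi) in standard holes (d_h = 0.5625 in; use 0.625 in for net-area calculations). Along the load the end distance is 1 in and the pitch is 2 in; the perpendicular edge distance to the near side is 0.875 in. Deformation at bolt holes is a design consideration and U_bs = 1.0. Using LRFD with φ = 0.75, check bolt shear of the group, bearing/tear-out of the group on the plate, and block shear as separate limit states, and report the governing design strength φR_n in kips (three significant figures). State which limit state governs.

24.7 kips (bolt shear governs)

Bolt shear: A_b = π·0.5²/4 = 0.1963 in²; R_n = 84 × 0.1963 × 2 × 1 = 32.99 kips → 0.75 × 32.99 = 24.7 kips.
Bearing: edge l_c = 0.7188, r_n = 35.04 kips; interior l_c = 1.438, r_n = 48.75 kips; R_n = 35.04 + 1·48.75 = 83.79 kips → 62.8 kips.
Block shear: A_gv = 1.875, A_nv = 1.289, A_nt = 0.3516 in²; R_n = min(0.6F_uA_nv, 0.6F_yA_gv) + U_bs·F_u·A_nt = 73.12 kips → 54.8 kips.
Bolt shear governs: 24.7 kips.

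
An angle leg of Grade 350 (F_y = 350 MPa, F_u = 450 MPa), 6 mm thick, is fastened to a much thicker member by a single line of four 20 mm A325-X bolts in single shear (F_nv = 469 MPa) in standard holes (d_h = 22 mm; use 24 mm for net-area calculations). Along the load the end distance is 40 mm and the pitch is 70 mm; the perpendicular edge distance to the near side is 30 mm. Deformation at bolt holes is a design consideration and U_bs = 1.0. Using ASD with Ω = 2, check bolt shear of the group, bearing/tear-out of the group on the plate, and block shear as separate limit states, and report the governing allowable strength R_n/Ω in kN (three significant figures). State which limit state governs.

Bolt shear: A_b = π·20²/4 = 314.2 mm²; R_n = 469 × 314.2 × 4 × 1 / 1000 = 589.4 kN → 589.4 / 2 = 295 kN.
Bearing: edge l_c = 29, r_n = 93.96 kN; interior l_c = 48, r_n = 129.6 kN; R_n = 93.96 + 3·129.6 = 482.8 kN → 241 kN.
Block shear: A_gv = 1500, A_nv = 996, A_nt = 108 mm²; R_n = min(0.6F_uA_nv, 0.6F_yA_gv) + U_bs·F_u·A_nt = 317.5 kN → 159 kN.
Block shear governs: 159 kN.

159 kN (block shear governs)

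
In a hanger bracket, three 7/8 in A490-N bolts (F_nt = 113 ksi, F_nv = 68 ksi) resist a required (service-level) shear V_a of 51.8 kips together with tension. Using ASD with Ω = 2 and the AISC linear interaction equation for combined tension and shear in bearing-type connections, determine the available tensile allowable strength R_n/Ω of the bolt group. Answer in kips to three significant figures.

A_b = π·0.875²/4 = 0.6013 in²; f_rv = 51.8 / (3 × 0.6013) = 28.71 ksi.
F'_nt = 1.3 F_nt − (Ω F_nt / F_nv) f_rv = 1.3·113 − (2·113/68)·28.71 = 51.47 ksi, capped at F_nt → F'_nt = 51.47 ksi.
R_n = F'_nt · A_b · n = 51.47 × 0.6013 × 3 = 92.84 kips.
Allowable strength R_n/Ω = 92.84 / 2 = 46.4 kips.

46.4 kips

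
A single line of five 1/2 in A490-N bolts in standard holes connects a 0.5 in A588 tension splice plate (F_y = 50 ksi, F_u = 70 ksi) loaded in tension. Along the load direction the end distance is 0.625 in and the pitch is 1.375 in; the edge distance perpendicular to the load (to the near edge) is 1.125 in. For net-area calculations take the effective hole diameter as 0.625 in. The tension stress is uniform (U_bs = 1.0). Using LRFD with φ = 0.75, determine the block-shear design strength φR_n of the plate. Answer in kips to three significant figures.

Shear plane L_v = 0.625 + 4·1.375 = 6.125 in; A_gv = 6.125 × 0.5 = 3.062 in².
A_nv = (6.125 − 4.5·0.625) × 0.5 = 1.656 in².
A_nt = (1.125 − 0.5·0.625) × 0.5 = 0.4062 in².
0.6 F_u A_nv = 69.56 kips; 0.6 F_y A_gv = 91.88 kips → shear rupture governs the shear term.
R_n = 69.56 + 1.0 × 70 × 0.4062 = 98 kips.
Design strength φR_n = 0.75 × 98 = 73.5 kips.

73.5 kips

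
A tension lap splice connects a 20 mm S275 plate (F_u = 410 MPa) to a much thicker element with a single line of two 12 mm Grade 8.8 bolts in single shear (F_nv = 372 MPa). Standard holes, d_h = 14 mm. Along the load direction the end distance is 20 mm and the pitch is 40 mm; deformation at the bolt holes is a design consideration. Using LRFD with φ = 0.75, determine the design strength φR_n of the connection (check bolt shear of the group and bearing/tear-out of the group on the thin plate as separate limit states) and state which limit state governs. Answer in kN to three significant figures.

Bolt shear: A_b = π·12²/4 = 113.1 mm²; R_n = 372 × 113.1 × 2 × 1 / 1000 = 84.14 kN → 0.75 × 84.14 = 63.1 kN.
Bearing (1.2 l_c t F_u ≤ 2.4 d t F_u): upper limit = 2.4·12·20·410 / 1000 = 236.2 kN.
  Edge l_c = 20 − 14/2 = 13 → r_n = 127.9 kN; interior l_c = 40 − 14 = 26 → r_n = 236.2 kN.
  R_n,bearing = 1·127.9 + 1·236.2 = 364.1 kN → 0.75 × 364.1 = 273 kN.
Bolt shear governs: 63.1 kN.

63.1 kN (bolt shear governs)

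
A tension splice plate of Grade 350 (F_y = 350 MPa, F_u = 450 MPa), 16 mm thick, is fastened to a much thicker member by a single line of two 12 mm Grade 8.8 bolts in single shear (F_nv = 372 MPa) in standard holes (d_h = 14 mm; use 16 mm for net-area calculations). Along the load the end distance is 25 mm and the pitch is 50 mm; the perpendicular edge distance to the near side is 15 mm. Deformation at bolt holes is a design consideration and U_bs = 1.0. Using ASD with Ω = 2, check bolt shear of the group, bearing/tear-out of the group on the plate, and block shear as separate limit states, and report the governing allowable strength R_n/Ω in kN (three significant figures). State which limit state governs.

Bolt shear: A_b = π·12²/4 = 113.1 mm²; R_n = 372 × 113.1 × 2 × 1 / 1000 = 84.14 kN → 84.14 / 2 = 42.1 kN.
Bearing: edge l_c = 18, r_n = 155.5 kN; interior l_c = 36, r_n = 207.4 kN; R_n = 155.5 + 1·207.4 = 362.9 kN → 181 kN.
Block shear: A_gv = 1200, A_nv = 816, A_nt = 112 mm²; R_n = min(0.6F_uA_nv, 0.6F_yA_gv) + U_bs·F_u·A_nt = 270.7 kN → 135 kN.
Bolt shear governs: 42.1 kN.

42.1 kN (bolt shear governs)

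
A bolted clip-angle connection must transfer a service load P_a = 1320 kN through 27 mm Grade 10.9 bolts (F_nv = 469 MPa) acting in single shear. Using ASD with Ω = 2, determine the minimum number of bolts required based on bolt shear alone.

A_b = π·27²/4 = 572.6 mm².
Per-bolt allowable strength R_n/Ω = 469 × 572.6 × 1 / 1000 / 2 = 134.3 kN.
n ≥ 1320 / 134.3 = 9.831 → use 10 bolts.

10 bolts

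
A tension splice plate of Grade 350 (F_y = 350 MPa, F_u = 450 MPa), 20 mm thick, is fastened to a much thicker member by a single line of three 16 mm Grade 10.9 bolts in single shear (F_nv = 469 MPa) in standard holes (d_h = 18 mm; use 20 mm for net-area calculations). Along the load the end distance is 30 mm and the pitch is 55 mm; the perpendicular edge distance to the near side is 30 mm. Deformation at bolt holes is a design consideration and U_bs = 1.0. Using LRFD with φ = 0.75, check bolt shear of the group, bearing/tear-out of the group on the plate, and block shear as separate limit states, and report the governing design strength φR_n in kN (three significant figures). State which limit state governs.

212 kN (bolt shear governs)

Bolt shear: A_b = π·16²/4 = 201.1 mm²; R_n = 469 × 201.1 × 3 × 1 / 1000 = 282.9 kN → 0.75 × 282.9 = 212 kN.
Bearing: edge l_c = 21, r_n = 226.8 kN; interior l_c = 37, r_n = 345.6 kN; R_n = 226.8 + 2·345.6 = 918 kN → 688 kN.
Block shear: A_gv = 2800, A_nv = 1800, A_nt = 400 mm²; R_n = min(0.6F_uA_nv, 0.6F_yA_gv) + U_bs·F_u·A_nt = 666 kN → 500 kN.
Bolt shear governs: 212 kN.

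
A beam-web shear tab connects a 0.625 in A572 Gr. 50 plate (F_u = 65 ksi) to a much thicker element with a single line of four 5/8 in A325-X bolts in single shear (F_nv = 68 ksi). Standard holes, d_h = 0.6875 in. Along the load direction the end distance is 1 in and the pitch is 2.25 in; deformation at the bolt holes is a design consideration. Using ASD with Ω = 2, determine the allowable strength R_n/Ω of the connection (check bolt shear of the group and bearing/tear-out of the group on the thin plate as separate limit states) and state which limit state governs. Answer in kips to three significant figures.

41.7 kips (bolt shear governs)

Bolt shear: A_b = π·0.625²/4 = 0.3068 in²; R_n = 68 × 0.3068 × 4 × 1 = 83.45 kips → 83.45 / 2 = 41.7 kips.
Bearing (1.2 l_c t F_u ≤ 2.4 d t F_u): upper limit = 2.4·0.625·0.625·65 = 60.94 kips.
  Edge l_c = 1 − 0.6875/2 = 0.6562 → r_n = 31.99 kips; interior l_c = 2.25 − 0.6875 = 1.562 → r_n = 60.94 kips.
  R_n,bearing = 1·31.99 + 3·60.94 = 214.8 kips → 214.8 / 2 = 107 kips.
Bolt shear governs: 41.7 kips.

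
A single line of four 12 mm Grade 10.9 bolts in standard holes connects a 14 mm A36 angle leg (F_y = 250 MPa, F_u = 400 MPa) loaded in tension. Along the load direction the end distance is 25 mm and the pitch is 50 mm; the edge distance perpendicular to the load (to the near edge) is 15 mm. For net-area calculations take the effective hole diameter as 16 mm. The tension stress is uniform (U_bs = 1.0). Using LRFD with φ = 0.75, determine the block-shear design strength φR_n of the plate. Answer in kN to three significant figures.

305 kN

Shear plane L_v = 25 + 3·50 = 175 mm; A_gv = 175 × 14 = 2450 mm².
A_nv = (175 − 3.5·16) × 14 = 1666 mm².
A_nt = (15 − 0.5·16) × 14 = 98 mm².
0.6 F_u A_nv = 399.8 kN; 0.6 F_y A_gv = 367.5 kN → shear yielding governs the shear term.
R_n = 367.5 + 1.0 × 400 × 98 / 1000 = 406.7 kN.
Design strength φR_n = 0.75 × 406.7 = 305 kN.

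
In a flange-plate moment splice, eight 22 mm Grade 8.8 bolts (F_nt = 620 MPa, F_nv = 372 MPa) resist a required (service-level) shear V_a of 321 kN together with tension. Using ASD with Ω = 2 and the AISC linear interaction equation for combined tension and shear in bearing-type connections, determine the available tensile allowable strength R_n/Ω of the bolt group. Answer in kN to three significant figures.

A_b = π·22²/4 = 380.1 mm²; f_rv = 321 × 1000 / (8 × 380.1) = 105.6 MPa.
F'_nt = 1.3 F_nt − (Ω F_nt / F_nv) f_rv = 1.3·620 − (2·620/372)·105.6 = 454.1 MPa, capped at F_nt → F'_nt = 454.1 MPa.
R_n = F'_nt · A_b · n = 454.1 × 380.1 × 8 / 1000 = 1381 kN.
Allowable strength R_n/Ω = 1381 / 2 = 691 kN.

691 kN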